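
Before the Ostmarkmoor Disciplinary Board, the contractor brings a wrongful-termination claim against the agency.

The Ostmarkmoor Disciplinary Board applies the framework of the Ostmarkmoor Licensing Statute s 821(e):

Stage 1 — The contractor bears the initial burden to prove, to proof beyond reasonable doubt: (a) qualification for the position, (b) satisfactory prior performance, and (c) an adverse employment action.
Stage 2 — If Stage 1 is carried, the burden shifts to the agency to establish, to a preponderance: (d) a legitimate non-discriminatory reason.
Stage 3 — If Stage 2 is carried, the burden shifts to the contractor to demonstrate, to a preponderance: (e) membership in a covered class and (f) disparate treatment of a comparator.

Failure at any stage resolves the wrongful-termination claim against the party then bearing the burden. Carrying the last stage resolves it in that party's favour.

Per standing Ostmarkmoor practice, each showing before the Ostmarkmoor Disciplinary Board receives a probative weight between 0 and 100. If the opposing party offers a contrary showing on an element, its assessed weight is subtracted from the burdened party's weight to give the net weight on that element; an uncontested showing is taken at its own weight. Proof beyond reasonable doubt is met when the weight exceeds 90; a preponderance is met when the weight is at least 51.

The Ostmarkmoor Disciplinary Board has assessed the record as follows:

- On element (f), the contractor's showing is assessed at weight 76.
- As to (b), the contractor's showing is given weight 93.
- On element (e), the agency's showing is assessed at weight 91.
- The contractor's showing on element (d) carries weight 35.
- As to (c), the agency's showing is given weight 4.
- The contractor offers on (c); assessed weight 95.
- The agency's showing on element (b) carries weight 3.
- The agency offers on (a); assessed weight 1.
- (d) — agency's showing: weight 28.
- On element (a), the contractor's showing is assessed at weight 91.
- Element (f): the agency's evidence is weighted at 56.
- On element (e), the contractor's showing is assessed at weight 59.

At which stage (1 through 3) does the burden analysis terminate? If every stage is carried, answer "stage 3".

stage 1

Stage 1 — burden on contractor; standard: proof beyond reasonable doubt (weight exceeds 90).
    (a): 91 − 1 = 90 ≤ 90 [not met]
    (b): 93 − 3 = 90 ≤ 90 [not met]
    (c): 95 − 4 = 91 > 90 [met]
  The contractor does not carry Stage 1.
The analysis ends at Stage 1; the agency prevails.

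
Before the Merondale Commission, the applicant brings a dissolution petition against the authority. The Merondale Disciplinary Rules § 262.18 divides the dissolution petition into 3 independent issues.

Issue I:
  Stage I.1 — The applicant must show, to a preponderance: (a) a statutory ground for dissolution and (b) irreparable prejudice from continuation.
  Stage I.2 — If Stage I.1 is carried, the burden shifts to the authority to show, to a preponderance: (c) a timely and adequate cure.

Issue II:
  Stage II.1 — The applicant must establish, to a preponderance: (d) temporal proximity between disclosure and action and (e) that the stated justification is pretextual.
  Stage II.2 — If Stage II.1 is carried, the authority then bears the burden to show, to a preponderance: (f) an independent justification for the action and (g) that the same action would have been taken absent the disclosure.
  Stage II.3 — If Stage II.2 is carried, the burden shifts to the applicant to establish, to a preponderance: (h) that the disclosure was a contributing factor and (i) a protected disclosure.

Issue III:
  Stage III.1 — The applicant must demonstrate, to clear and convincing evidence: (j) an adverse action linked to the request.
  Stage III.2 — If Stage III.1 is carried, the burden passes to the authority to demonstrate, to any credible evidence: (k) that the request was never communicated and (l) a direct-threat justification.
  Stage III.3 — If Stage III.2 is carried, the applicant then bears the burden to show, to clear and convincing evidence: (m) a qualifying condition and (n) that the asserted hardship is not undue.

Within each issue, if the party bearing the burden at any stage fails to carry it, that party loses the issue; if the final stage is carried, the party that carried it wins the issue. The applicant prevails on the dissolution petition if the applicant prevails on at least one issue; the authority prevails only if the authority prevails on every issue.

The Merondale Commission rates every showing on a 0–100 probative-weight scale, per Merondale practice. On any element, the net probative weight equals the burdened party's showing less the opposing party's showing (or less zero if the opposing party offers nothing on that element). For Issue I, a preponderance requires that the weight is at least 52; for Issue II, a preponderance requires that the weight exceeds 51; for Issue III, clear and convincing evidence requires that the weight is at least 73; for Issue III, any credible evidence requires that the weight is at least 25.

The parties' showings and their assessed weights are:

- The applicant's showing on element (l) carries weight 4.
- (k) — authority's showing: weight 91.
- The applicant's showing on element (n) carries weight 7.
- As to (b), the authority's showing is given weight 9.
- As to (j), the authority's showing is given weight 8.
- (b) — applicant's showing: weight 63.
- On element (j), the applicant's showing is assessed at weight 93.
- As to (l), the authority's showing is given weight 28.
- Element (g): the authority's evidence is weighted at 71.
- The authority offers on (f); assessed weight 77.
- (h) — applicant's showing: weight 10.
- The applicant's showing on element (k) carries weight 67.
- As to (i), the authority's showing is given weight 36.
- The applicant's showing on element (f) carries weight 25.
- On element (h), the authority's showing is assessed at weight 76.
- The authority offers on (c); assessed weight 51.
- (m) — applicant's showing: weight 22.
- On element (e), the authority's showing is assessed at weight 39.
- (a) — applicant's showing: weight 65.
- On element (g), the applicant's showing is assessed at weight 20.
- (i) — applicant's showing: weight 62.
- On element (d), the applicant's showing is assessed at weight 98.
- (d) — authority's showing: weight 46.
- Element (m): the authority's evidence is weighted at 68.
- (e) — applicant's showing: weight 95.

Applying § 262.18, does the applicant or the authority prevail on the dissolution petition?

applicant

— Issue I —
Stage I.1 (applicant, a preponderance, weight is at least 52): (a) 65 ≥ 52 — meets; (b) net 63−9=54 ≥ 52 — meets.
  All elements met. The burden passes to the authority.
Stage I.2 (authority, a preponderance, weight is at least 52): (c) 51 < 52 — fails.
  Stage I.2 not carried; the authority fails its burden.
The analysis ends at Stage I.2; the applicant prevails on this issue.
— Issue II —
At Stage II.1 the applicant must meet a preponderance (weight exceeds 51): on (d) the weight is 98 less the opposing 46 gives net 52, > 51, so (d) meets the standard; on (e) the weight is 95 less the opposing 39 gives net 56, > 51, so (e) meets the standard.
  All elements met. The burden passes to the authority.
At Stage II.2 the authority must meet a preponderance (weight exceeds 51): on (f) the weight is 77 less the opposing 25 gives net 52, > 51, so (f) meets the standard; on (g) the weight is 71 less the opposing 20 gives net 51, which does not exceed 51, so (g) does not meet the standard.
  Stage II.2 not carried; the authority fails its burden.
The analysis ends at Stage II.2; the applicant prevails on this issue.
— Issue III —
At Stage III.1 the applicant must meet clear and convincing evidence (weight is at least 73): on (j) the weight is 93 less the opposing 8 gives net 85, which does reach 73, so (j) meets the standard.
  The applicant carries Stage III.1; the authority now bears the burden.
At Stage III.2 the authority must meet any credible evidence (weight is at least 25): on (k) the weight is 91 less the opposing 67 gives net 24, which does not reach 25, so (k) does not meet the standard; on (l) the weight is 28 less the opposing 4 gives net 24, which does not reach 25, so (l) does not meet the standard.
  Not every element is met, so the authority fails to carry Stage III.2.
So the applicant prevails on this issue.
Per-issue: Issue I → applicant; Issue II → applicant; Issue III → applicant. The applicant must prevail on at least one issue; overall, the applicant prevails.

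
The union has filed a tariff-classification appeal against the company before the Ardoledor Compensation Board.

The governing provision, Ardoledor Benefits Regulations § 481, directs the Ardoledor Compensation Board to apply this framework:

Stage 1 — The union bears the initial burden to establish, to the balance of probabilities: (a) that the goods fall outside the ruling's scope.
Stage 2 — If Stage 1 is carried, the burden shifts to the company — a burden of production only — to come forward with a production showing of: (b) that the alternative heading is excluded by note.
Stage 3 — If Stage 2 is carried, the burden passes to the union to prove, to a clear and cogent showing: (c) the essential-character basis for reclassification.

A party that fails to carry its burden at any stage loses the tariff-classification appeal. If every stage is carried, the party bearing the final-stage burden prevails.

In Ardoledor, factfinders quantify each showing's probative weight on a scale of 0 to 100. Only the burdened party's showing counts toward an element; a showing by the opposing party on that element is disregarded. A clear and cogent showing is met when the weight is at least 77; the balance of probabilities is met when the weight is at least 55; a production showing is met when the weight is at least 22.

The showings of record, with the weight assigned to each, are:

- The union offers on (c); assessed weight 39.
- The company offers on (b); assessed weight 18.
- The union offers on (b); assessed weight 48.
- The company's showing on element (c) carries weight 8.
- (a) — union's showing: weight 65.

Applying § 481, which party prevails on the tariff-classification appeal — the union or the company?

union

At Stage 1 the union must meet the balance of probabilities (weight is at least 55): on (a) the weight is 65, which does reach 55, so (a) meets the standard.
  Stage 1 carried; the burden shifts to the company.
At Stage 2 the company must meet a production showing (weight is at least 22): on (b) the weight is 18 (the union's 48 is given no effect), < 22, so (b) does not meet the standard.
  Not every element is met, so the company fails to carry Stage 2.
The union prevails.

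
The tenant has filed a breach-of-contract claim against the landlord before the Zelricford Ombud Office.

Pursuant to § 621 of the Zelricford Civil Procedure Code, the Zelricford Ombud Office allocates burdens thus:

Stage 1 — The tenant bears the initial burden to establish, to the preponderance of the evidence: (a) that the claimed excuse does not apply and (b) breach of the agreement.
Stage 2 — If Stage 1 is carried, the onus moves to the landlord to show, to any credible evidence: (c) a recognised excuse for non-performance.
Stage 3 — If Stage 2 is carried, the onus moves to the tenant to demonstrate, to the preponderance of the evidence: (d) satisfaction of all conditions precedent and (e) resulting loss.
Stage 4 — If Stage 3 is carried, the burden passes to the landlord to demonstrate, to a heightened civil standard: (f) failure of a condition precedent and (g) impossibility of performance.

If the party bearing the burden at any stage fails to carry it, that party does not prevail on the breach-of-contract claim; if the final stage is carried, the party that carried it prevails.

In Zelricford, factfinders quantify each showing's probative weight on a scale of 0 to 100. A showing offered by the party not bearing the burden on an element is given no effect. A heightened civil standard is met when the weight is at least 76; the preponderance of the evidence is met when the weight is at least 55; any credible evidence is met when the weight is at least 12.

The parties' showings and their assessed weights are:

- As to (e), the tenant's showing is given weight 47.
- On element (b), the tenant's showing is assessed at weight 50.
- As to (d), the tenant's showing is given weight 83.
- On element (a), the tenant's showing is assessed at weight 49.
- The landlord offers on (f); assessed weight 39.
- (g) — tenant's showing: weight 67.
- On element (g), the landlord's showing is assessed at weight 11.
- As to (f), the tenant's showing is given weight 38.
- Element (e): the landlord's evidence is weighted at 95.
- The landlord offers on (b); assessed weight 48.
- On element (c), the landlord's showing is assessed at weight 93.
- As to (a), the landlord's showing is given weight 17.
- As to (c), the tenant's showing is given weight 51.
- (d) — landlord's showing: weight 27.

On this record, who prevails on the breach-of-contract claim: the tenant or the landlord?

At Stage 1 the tenant must meet the preponderance of the evidence (weight is at least 55): on (a) the weight is 49 (the landlord's 17 is given no effect), which does not reach 55, so (a) does not meet the standard; on (b) the weight is 50 (the landlord's 48 is given no effect), which does not reach 55, so (b) does not meet the standard.
  The tenant does not carry Stage 1.
So the landlord prevails.

landlord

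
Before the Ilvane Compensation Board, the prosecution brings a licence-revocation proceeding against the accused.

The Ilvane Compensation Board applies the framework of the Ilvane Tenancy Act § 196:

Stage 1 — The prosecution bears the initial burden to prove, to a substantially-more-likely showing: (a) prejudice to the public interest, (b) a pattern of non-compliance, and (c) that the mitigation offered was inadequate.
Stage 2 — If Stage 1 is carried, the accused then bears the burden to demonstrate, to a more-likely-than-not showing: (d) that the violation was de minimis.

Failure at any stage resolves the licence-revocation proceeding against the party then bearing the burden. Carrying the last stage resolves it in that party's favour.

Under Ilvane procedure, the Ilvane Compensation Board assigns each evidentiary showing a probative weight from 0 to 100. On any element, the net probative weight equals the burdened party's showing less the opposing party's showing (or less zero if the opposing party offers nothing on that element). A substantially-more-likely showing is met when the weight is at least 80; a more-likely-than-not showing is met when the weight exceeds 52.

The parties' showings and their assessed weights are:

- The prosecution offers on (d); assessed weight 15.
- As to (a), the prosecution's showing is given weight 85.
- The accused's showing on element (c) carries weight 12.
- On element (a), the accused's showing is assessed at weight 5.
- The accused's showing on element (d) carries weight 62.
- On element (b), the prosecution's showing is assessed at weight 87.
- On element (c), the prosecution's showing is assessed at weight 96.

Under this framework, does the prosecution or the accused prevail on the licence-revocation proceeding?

prosecution

Stage 1 (prosecution, a substantially-more-likely showing, weight is at least 80): (a) net 85−5=80 ≥ 80 — meets; (b) 87 ≥ 80 — meets; (c) net 96−12=84 ≥ 80 — meets.
  All elements met. The burden passes to the accused.
Stage 2 (accused, a more-likely-than-not showing, weight exceeds 52): (d) net 62−15=47 ≤ 52 — fails.
  Stage 2 not carried; the accused fails its burden.
The analysis ends at Stage 2; the prosecution prevails.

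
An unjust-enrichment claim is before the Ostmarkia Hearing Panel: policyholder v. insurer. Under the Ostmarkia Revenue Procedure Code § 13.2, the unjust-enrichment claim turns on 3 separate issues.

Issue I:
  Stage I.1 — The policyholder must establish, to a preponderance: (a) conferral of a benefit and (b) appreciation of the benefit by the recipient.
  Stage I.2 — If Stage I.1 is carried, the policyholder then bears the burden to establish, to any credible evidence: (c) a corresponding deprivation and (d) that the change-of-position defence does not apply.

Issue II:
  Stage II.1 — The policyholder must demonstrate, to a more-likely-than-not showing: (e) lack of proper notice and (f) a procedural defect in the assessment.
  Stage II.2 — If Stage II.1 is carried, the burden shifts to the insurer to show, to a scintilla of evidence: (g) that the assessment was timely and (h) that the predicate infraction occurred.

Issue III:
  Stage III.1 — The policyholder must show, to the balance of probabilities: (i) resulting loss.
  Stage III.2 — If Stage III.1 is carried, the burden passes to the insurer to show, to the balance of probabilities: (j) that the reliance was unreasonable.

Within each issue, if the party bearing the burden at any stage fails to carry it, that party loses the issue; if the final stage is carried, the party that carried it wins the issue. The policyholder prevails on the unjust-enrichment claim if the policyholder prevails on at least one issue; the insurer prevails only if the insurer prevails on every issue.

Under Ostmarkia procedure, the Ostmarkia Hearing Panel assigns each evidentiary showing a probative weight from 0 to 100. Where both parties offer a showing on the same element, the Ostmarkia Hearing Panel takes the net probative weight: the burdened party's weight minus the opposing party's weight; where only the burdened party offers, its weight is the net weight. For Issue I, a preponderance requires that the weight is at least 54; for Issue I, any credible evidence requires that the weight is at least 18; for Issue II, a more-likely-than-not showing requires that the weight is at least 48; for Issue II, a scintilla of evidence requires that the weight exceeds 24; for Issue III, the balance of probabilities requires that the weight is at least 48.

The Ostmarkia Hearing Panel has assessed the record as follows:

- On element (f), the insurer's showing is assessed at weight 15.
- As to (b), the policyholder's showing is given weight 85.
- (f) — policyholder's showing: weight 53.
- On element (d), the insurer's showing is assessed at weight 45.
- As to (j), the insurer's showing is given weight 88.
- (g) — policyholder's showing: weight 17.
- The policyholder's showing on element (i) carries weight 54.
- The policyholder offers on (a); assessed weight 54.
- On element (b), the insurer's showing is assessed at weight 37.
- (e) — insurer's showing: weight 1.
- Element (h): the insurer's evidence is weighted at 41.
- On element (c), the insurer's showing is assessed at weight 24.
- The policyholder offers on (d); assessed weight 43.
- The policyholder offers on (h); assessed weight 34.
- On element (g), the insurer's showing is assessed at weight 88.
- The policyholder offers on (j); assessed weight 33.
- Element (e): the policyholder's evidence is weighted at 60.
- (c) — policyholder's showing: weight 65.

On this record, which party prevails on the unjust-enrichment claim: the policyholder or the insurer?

— Issue I —
At Stage I.1 the policyholder must meet a preponderance (weight is at least 54): on (a) the weight is 54, ≥ 54, so (a) meets the standard; on (b) the weight is 85 less the opposing 37 gives net 48, which does not reach 54, so (b) does not meet the standard.
  Stage I.1 not carried; the policyholder fails its burden.
The insurer prevails on this issue.
— Issue II —
Stage II.1 (policyholder, a more-likely-than-not showing, weight is at least 48): (e) net 60−1=59 ≥ 48 — meets; (f) net 53−15=38 < 48 — fails.
  Stage II.1 not carried; the policyholder fails its burden.
The insurer prevails on this issue.
— Issue III —
Stage III.1 (policyholder, the balance of probabilities, weight is at least 48): (i) 54 ≥ 48 — meets.
  Stage III.1 carried; the burden shifts to the insurer.
Stage III.2 (insurer, the balance of probabilities, weight is at least 48): (j) net 88−33=55 ≥ 48 — meets.
  All elements met at the final stage.
All stages carried — the insurer prevails on this issue.
Per-issue: Issue I → insurer; Issue II → insurer; Issue III → insurer. The policyholder must prevail on at least one issue; overall, the insurer prevails.

insurer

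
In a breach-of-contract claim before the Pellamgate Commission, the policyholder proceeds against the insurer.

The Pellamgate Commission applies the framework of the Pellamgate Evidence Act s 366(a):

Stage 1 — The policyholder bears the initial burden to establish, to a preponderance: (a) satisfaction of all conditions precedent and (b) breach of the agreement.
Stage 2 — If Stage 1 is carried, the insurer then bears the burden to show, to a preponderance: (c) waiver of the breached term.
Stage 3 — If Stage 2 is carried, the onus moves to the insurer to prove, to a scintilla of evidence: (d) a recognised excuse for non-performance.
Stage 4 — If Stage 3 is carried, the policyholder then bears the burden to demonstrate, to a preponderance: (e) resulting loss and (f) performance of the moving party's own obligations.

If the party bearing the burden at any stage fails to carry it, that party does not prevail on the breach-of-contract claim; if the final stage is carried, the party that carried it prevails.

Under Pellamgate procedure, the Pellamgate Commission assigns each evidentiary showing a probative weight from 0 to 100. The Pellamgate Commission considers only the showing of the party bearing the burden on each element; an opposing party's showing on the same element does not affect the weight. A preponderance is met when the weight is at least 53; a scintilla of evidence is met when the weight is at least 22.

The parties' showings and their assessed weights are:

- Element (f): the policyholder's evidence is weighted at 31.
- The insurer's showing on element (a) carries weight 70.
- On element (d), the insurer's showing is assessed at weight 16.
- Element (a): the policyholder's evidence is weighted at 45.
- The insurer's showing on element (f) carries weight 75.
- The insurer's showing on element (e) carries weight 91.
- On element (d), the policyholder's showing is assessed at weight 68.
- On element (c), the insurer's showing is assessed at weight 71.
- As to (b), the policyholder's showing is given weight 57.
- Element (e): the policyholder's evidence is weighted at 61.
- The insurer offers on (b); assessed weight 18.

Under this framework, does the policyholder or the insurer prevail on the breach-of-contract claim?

insurer

At Stage 1 the policyholder must meet a preponderance (weight is at least 53): on (a) the weight is 45 (the insurer's 70 is given no effect), < 53, so (a) does not meet the standard; on (b) the weight is 57 (the insurer's 18 is given no effect), ≥ 53, so (b) meets the standard.
  The policyholder does not carry Stage 1.
The analysis ends at Stage 1; the insurer prevails.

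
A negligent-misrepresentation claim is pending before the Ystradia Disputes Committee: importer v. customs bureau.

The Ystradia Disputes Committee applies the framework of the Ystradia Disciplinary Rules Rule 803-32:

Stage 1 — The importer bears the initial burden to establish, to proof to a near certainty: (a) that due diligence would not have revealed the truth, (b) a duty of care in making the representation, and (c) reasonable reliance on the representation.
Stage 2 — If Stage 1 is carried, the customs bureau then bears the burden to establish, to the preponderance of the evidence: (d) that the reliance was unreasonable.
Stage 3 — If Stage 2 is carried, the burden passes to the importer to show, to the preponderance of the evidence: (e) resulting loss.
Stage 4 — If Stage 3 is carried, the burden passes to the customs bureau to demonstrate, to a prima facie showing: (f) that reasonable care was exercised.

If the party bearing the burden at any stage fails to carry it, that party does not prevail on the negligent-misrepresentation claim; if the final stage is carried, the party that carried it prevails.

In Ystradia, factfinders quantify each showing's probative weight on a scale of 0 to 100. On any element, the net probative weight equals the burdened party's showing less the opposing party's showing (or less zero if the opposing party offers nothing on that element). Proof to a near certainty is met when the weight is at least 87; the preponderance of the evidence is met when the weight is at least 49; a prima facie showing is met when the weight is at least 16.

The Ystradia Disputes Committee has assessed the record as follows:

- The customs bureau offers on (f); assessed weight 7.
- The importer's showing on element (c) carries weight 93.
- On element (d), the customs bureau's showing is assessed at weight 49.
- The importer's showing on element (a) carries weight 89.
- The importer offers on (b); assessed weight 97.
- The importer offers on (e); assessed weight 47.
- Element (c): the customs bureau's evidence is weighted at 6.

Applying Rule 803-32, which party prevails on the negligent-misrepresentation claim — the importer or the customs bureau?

customs bureau

At Stage 1 the importer must meet proof to a near certainty (weight is at least 87): on (a) the weight is 89, which does reach 87, so (a) meets the standard; on (b) the weight is 97, ≥ 87, so (b) meets the standard; on (c) the weight is 93 less the opposing 6 gives net 87, which does reach 87, so (c) meets the standard.
  Stage 1 is satisfied; the onus moves to the customs bureau.
At Stage 2 the customs bureau must meet the preponderance of the evidence (weight is at least 49): on (d) the weight is 49, which does reach 49, so (d) meets the standard.
  The customs bureau carries Stage 2; the importer now bears the burden.
At Stage 3 the importer must meet the preponderance of the evidence (weight is at least 49): on (e) the weight is 47, which does not reach 49, so (e) does not meet the standard.
  Not every element is met, so the importer fails to carry Stage 3.
So the customs bureau prevails.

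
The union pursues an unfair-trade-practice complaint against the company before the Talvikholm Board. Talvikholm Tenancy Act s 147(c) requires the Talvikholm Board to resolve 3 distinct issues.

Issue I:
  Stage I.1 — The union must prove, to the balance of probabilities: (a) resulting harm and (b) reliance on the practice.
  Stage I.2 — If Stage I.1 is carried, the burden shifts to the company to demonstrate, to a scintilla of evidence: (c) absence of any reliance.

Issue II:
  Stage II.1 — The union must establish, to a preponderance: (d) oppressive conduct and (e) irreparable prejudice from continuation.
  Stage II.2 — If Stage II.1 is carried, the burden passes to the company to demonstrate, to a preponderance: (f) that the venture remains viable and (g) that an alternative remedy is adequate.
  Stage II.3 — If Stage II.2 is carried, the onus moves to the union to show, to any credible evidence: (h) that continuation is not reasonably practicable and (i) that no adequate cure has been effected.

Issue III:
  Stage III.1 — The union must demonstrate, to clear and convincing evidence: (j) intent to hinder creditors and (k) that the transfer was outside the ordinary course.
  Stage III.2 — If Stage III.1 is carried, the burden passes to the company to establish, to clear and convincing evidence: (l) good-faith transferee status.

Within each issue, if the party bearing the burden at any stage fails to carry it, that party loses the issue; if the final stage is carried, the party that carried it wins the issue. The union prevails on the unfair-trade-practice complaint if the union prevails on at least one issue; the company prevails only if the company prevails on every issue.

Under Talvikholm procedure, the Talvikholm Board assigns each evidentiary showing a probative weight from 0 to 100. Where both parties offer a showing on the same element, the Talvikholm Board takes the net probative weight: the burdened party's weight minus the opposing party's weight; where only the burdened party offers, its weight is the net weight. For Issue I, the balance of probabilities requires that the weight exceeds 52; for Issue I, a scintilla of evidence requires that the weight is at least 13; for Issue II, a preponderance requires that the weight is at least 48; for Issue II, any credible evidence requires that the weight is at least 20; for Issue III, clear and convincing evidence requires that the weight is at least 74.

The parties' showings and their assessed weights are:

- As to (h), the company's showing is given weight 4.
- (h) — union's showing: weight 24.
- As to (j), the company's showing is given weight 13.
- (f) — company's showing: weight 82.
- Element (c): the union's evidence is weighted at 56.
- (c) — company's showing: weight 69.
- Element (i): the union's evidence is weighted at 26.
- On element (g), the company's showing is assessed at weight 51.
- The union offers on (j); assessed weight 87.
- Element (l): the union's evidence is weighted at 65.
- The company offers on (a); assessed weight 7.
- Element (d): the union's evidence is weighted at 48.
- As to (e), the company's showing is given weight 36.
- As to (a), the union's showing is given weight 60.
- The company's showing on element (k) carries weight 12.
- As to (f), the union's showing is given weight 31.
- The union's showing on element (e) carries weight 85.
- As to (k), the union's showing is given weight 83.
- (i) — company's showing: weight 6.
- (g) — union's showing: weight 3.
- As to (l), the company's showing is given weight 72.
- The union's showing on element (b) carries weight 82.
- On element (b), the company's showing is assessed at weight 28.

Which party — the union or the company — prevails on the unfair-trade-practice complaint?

— Issue I —
Stage I.1 — burden on union; standard: the balance of probabilities (weight exceeds 52).
    (a): 60 − 7 = 53 > 52 [met]
    (b): 82 − 28 = 54 > 52 [met]
  The union carries Stage I.1; the company now bears the burden.
Stage I.2 — burden on company; standard: a scintilla of evidence (weight is at least 13).
    (c): 69 − 56 = 13 ≥ 13 [met]
  The company carries the last stage.
All stages carried — the company prevails on this issue.
— Issue II —
At Stage II.1 the union must meet a preponderance (weight is at least 48): on (d) the weight is 48, ≥ 48, so (d) meets the standard; on (e) the weight is 85 less the opposing 36 gives net 49, which does reach 48, so (e) meets the standard.
  The union carries Stage II.1; the company now bears the burden.
At Stage II.2 the company must meet a preponderance (weight is at least 48): on (f) the weight is 82 less the opposing 31 gives net 51, which does reach 48, so (f) meets the standard; on (g) the weight is 51 less the opposing 3 gives net 48, which does reach 48, so (g) meets the standard.
  Stage II.2 is satisfied; the onus moves to the union.
At Stage II.3 the union must meet any credible evidence (weight is at least 20): on (h) the weight is 24 less the opposing 4 gives net 20, ≥ 20, so (h) meets the standard; on (i) the weight is 26 less the opposing 6 gives net 20, which does reach 20, so (i) meets the standard.
  The union carries the last stage.
With every stage satisfied, the union prevails on this issue.
— Issue III —
Stage III.1 (union, clear and convincing evidence, weight is at least 74): (j) net 87−13=74 ≥ 74 — meets; (k) net 83−12=71 < 74 — fails.
  Not every element is met, so the union fails to carry Stage III.1.
So the company prevails on this issue.
Per-issue: Issue I → company; Issue II → union; Issue III → company. The union must prevail on at least one issue; overall, the union prevails.

union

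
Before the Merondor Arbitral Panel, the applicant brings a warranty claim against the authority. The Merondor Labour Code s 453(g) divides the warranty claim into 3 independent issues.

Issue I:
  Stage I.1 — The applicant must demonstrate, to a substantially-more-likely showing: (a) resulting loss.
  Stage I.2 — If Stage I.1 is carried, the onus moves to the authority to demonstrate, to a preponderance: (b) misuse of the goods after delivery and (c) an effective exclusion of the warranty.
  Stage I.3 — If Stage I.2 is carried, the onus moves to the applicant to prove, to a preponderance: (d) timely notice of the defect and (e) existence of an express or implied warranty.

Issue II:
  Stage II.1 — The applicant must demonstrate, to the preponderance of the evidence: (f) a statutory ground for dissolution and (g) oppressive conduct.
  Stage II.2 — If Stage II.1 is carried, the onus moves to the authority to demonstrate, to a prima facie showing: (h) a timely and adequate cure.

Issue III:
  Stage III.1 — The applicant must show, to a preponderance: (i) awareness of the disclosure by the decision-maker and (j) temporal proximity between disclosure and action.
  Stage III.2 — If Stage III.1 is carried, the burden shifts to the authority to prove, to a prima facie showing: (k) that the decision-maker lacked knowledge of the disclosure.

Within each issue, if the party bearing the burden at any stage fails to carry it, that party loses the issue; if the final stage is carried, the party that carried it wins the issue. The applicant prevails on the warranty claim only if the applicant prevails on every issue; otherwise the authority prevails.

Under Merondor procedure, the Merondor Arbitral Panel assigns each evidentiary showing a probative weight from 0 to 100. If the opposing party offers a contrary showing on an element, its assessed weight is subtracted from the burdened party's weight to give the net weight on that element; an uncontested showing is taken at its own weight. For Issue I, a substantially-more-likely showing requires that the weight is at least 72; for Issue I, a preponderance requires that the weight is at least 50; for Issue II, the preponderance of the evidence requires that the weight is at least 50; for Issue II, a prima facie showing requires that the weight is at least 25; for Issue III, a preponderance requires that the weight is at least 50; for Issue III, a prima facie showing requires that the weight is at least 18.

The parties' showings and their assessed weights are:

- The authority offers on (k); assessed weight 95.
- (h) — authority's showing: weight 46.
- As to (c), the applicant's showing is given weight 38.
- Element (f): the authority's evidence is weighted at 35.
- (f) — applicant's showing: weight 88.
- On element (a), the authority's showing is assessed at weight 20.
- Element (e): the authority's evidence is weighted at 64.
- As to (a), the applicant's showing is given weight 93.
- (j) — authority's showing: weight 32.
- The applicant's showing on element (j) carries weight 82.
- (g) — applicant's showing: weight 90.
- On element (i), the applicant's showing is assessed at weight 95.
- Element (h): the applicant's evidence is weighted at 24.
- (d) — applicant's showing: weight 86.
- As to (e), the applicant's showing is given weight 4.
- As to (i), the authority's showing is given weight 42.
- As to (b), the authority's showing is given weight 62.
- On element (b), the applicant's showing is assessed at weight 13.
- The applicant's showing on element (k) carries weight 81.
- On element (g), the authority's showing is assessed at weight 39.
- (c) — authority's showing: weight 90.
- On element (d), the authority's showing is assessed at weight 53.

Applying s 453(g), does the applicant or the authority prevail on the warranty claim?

— Issue I —
Stage I.1 — burden on applicant; standard: a substantially-more-likely showing (weight is at least 72).
    (a): 93 − 20 = 73 ≥ 72 [met]
  The applicant carries Stage I.1; the authority now bears the burden.
Stage I.2 — burden on authority; standard: a preponderance (weight is at least 50).
    (b): 62 − 13 = 49 < 50 [not met]
    (c): 90 − 38 = 52 ≥ 50 [met]
  The authority does not carry Stage I.2.
The applicant prevails on this issue.
— Issue II —
At Stage II.1 the applicant must meet the preponderance of the evidence (weight is at least 50): on (f) the weight is 88 less the opposing 35 gives net 53, which does reach 50, so (f) meets the standard; on (g) the weight is 90 less the opposing 39 gives net 51, which does reach 50, so (g) meets the standard.
  The applicant carries Stage II.1; the authority now bears the burden.
At Stage II.2 the authority must meet a prima facie showing (weight is at least 25): on (h) the weight is 46 less the opposing 24 gives net 22, which does not reach 25, so (h) does not meet the standard.
  Stage II.2 not carried; the authority fails its burden.
So the applicant prevails on this issue.
— Issue III —
Stage III.1 — burden on applicant; standard: a preponderance (weight is at least 50).
    (i): 95 − 42 = 53 ≥ 50 [met]
    (j): 82 − 32 = 50 ≥ 50 [met]
  The applicant carries Stage III.1; the authority now bears the burden.
Stage III.2 — burden on authority; standard: a prima facie showing (weight is at least 18).
    (k): 95 − 81 = 14 < 18 [not met]
  Not every element is met, so the authority fails to carry Stage III.2.
The analysis ends at Stage III.2; the applicant prevails on this issue.
Per-issue: Issue I → applicant; Issue II → applicant; Issue III → applicant. The applicant must prevail on every issue; overall, the applicant prevails.

applicant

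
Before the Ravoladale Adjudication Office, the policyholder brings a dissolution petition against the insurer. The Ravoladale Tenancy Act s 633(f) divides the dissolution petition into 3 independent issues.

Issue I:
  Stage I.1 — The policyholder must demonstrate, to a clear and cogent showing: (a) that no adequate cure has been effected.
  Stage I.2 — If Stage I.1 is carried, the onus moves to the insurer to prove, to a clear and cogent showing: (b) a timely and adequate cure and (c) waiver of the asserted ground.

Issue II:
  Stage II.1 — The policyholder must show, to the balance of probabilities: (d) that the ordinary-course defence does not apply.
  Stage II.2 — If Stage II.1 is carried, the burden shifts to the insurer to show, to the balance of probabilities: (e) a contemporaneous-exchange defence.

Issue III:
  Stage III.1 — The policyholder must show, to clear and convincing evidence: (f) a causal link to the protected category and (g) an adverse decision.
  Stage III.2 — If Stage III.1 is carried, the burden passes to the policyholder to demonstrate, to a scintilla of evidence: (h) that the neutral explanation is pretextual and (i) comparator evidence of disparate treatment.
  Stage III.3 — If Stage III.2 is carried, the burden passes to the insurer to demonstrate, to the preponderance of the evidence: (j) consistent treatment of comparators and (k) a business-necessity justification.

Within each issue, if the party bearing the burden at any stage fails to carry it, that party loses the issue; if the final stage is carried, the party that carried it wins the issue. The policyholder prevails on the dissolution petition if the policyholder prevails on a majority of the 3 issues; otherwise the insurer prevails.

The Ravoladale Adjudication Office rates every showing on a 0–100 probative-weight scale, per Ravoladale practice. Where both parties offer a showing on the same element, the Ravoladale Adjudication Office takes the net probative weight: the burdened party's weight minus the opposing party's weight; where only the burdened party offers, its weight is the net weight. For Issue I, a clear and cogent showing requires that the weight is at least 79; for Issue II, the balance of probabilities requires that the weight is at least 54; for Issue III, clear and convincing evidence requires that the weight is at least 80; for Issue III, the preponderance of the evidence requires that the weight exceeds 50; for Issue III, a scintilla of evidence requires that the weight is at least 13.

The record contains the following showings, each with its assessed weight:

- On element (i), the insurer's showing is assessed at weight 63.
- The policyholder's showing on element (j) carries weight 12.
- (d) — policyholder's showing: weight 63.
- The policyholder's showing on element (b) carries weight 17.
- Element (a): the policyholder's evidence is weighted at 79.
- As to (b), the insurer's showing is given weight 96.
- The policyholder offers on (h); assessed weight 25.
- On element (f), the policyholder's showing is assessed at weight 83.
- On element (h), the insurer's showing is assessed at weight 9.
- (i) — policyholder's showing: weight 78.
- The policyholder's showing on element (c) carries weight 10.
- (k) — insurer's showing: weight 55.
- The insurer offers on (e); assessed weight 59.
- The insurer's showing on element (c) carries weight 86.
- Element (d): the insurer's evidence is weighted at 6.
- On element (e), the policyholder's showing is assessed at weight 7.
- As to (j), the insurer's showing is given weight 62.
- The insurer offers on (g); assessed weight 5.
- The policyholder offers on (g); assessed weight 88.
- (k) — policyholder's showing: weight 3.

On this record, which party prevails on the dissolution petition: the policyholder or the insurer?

policyholder

— Issue I —
Stage I.1 — burden on policyholder; standard: a clear and cogent showing (weight is at least 79).
    (a): 79 ≥ 79 [met]
  All elements met. The burden passes to the insurer.
Stage I.2 — burden on insurer; standard: a clear and cogent showing (weight is at least 79).
    (b): 96 − 17 = 79 ≥ 79 [met]
    (c): 86 − 10 = 76 < 79 [not met]
  Not every element is met, so the insurer fails to carry Stage I.2.
The policyholder prevails on this issue.
— Issue II —
Stage II.1 — burden on policyholder; standard: the balance of probabilities (weight is at least 54).
    (d): 63 − 6 = 57 ≥ 54 [met]
  The policyholder carries Stage II.1; the insurer now bears the burden.
Stage II.2 — burden on insurer; standard: the balance of probabilities (weight is at least 54).
    (e): 59 − 7 = 52 < 54 [not met]
  Stage II.2 not carried; the insurer fails its burden.
So the policyholder prevails on this issue.
— Issue III —
Stage III.1 — burden on policyholder; standard: clear and convincing evidence (weight is at least 80).
    (f): 83 ≥ 80 [met]
    (g): 88 − 5 = 83 ≥ 80 [met]
  Stage III.1 is satisfied; the policyholder continues to bear the burden.
Stage III.2 — burden on policyholder; standard: a scintilla of evidence (weight is at least 13).
    (h): 25 − 9 = 16 ≥ 13 [met]
    (i): 78 − 63 = 15 ≥ 13 [met]
  All elements met. The burden passes to the insurer.
Stage III.3 — burden on insurer; standard: the preponderance of the evidence (weight exceeds 50).
    (j): 62 − 12 = 50 ≤ 50 [not met]
    (k): 55 − 3 = 52 > 50 [met]
  Stage III.3 not carried; the insurer fails its burden.
The policyholder prevails on this issue.
Per-issue: Issue I → policyholder; Issue II → policyholder; Issue III → policyholder. The policyholder must prevail on a majority of issues; overall, the policyholder prevails.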